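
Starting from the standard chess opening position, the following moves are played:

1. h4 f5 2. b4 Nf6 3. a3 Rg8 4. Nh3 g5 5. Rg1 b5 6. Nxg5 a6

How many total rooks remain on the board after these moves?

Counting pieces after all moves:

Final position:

  a b c d e f g h
  ─────────────────
8│♜ ♞ ♝ ♛ ♚ ♝ ♜ ·│8
7│· · ♟ ♟ ♟ · · ♟│7
6│♟ · · · · ♞ · ·│6
5│· ♟ · · · ♟ ♘ ·│5
4│· ♙ · · · · · ♙│4
3│♙ · · · · · · ·│3
2│· · ♙ ♙ ♙ ♙ ♙ ·│2
1│♖ ♘ ♗ ♕ ♔ ♗ ♖ ·│1
  ─────────────────
  a b c d e f g h


4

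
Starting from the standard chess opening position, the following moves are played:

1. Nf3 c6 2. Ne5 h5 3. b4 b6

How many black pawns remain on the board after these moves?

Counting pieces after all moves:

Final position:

  a b c d e f g h
  ─────────────────
8│♜ ♞ ♝ ♛ ♚ ♝ ♞ ♜│8
7│♟ · · ♟ ♟ ♟ ♟ ·│7
6│· ♟ ♟ · · · · ·│6
5│· · · · ♘ · · ♟│5
4│· ♙ · · · · · ·│4
3│· · · · · · · ·│3
2│♙ · ♙ ♙ ♙ ♙ ♙ ♙│2
1│♖ ♘ ♗ ♕ ♔ ♗ · ♖│1
  ─────────────────
  a b c d e f g h


8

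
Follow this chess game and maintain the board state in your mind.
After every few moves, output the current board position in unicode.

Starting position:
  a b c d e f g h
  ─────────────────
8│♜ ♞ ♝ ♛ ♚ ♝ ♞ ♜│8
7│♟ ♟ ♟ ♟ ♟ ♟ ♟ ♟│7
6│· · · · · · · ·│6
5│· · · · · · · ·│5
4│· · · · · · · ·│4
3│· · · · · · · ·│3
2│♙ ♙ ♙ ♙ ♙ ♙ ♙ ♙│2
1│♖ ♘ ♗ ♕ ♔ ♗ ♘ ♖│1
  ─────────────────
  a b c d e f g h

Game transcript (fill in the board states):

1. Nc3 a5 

  a b c d e f g h
  ─────────────────
8│♜ ♞ ♝ ♛ ♚ ♝ ♞ ♜│8
7│· ♟ ♟ ♟ ♟ ♟ ♟ ♟│7
6│· · · · · · · ·│6
5│♟ · · · · · · ·│5
4│· · · · · · · ·│4
3│· · ♘ · · · · ·│3
2│♙ ♙ ♙ ♙ ♙ ♙ ♙ ♙│2
1│♖ · ♗ ♕ ♔ ♗ ♘ ♖│1
  ─────────────────
  a b c d e f g h

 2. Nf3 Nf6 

  a b c d e f g h
  ─────────────────
8│♜ ♞ ♝ ♛ ♚ ♝ · ♜│8
7│· ♟ ♟ ♟ ♟ ♟ ♟ ♟│7
6│· · · · · ♞ · ·│6
5│♟ · · · · · · ·│5
4│· · · · · · · ·│4
3│· · ♘ · · ♘ · ·│3
2│♙ ♙ ♙ ♙ ♙ ♙ ♙ ♙│2
1│♖ · ♗ ♕ ♔ ♗ · ♖│1
  ─────────────────
  a b c d e f g h

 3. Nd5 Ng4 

  a b c d e f g h
  ─────────────────
8│♜ ♞ ♝ ♛ ♚ ♝ · ♜│8
7│· ♟ ♟ ♟ ♟ ♟ ♟ ♟│7
6│· · · · · · · ·│6
5│♟ · · ♘ · · · ·│5
4│· · · · · · ♞ ·│4
3│· · · · · ♘ · ·│3
2│♙ ♙ ♙ ♙ ♙ ♙ ♙ ♙│2
1│♖ · ♗ ♕ ♔ ♗ · ♖│1
  ─────────────────
  a b c d e f g h

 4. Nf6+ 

  a b c d e f g h
  ─────────────────
8│♜ ♞ ♝ ♛ ♚ ♝ · ♜│8
7│· ♟ ♟ ♟ ♟ ♟ ♟ ♟│7
6│· · · · · ♘ · ·│6
5│♟ · · · · · · ·│5
4│· · · · · · ♞ ·│4
3│· · · · · ♘ · ·│3
2│♙ ♙ ♙ ♙ ♙ ♙ ♙ ♙│2
1│♖ · ♗ ♕ ♔ ♗ · ♖│1
  ─────────────────
  a b c d e f g h


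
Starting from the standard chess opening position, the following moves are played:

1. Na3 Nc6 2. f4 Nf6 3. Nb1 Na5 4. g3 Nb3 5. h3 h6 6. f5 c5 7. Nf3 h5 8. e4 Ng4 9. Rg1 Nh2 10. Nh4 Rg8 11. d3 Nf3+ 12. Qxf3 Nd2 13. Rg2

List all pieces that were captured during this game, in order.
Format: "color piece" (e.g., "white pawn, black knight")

Tracking captures:
  Qxf3: captured black knight

black knight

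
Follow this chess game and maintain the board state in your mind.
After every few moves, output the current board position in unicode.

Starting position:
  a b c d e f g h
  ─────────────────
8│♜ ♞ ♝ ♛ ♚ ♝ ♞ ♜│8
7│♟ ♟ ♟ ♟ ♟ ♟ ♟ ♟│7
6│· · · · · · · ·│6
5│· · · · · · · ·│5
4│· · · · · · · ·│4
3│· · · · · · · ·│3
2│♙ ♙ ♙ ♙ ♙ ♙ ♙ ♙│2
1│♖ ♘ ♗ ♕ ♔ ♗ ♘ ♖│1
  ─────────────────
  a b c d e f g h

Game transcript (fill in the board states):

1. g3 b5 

  a b c d e f g h
  ─────────────────
8│♜ ♞ ♝ ♛ ♚ ♝ ♞ ♜│8
7│♟ · ♟ ♟ ♟ ♟ ♟ ♟│7
6│· · · · · · · ·│6
5│· ♟ · · · · · ·│5
4│· · · · · · · ·│4
3│· · · · · · ♙ ·│3
2│♙ ♙ ♙ ♙ ♙ ♙ · ♙│2
1│♖ ♘ ♗ ♕ ♔ ♗ ♘ ♖│1
  ─────────────────
  a b c d e f g h

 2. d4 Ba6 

  a b c d e f g h
  ─────────────────
8│♜ ♞ · ♛ ♚ ♝ ♞ ♜│8
7│♟ · ♟ ♟ ♟ ♟ ♟ ♟│7
6│♝ · · · · · · ·│6
5│· ♟ · · · · · ·│5
4│· · · ♙ · · · ·│4
3│· · · · · · ♙ ·│3
2│♙ ♙ ♙ · ♙ ♙ · ♙│2
1│♖ ♘ ♗ ♕ ♔ ♗ ♘ ♖│1
  ─────────────────
  a b c d e f g h

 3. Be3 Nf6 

  a b c d e f g h
  ─────────────────
8│♜ ♞ · ♛ ♚ ♝ · ♜│8
7│♟ · ♟ ♟ ♟ ♟ ♟ ♟│7
6│♝ · · · · ♞ · ·│6
5│· ♟ · · · · · ·│5
4│· · · ♙ · · · ·│4
3│· · · · ♗ · ♙ ·│3
2│♙ ♙ ♙ · ♙ ♙ · ♙│2
1│♖ ♘ · ♕ ♔ ♗ ♘ ♖│1
  ─────────────────
  a b c d e f g h

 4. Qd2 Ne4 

  a b c d e f g h
  ─────────────────
8│♜ ♞ · ♛ ♚ ♝ · ♜│8
7│♟ · ♟ ♟ ♟ ♟ ♟ ♟│7
6│♝ · · · · · · ·│6
5│· ♟ · · · · · ·│5
4│· · · ♙ ♞ · · ·│4
3│· · · · ♗ · ♙ ·│3
2│♙ ♙ ♙ ♕ ♙ ♙ · ♙│2
1│♖ ♘ · · ♔ ♗ ♘ ♖│1
  ─────────────────
  a b c d e f g h



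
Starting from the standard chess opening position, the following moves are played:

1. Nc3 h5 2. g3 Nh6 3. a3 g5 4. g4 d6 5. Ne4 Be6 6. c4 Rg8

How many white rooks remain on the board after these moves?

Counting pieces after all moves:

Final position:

  a b c d e f g h
  ─────────────────
8│♜ ♞ · ♛ ♚ ♝ ♜ ·│8
7│♟ ♟ ♟ · ♟ ♟ · ·│7
6│· · · ♟ ♝ · · ♞│6
5│· · · · · · ♟ ♟│5
4│· · ♙ · ♘ · ♙ ·│4
3│♙ · · · · · · ·│3
2│· ♙ · ♙ ♙ ♙ · ♙│2
1│♖ · ♗ ♕ ♔ ♗ ♘ ♖│1
  ─────────────────
  a b c d e f g h


2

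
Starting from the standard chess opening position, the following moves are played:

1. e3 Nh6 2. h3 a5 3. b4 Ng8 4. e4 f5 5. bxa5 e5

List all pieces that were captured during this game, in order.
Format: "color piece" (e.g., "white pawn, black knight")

Tracking captures:
  bxa5: captured black pawn

black pawn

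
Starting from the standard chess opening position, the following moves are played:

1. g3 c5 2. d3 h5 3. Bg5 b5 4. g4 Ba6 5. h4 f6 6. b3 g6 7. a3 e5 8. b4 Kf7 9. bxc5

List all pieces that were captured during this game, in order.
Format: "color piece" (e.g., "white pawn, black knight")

Tracking captures:
  bxc5: captured black pawn

black pawn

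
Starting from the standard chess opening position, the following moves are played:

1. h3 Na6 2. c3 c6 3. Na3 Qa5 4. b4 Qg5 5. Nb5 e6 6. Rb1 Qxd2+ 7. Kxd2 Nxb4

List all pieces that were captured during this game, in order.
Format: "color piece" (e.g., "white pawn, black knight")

Tracking captures:
  Qxd2+: captured white pawn
  Kxd2: captured black queen
  Nxb4: captured white pawn

white pawn, black queen, white pawn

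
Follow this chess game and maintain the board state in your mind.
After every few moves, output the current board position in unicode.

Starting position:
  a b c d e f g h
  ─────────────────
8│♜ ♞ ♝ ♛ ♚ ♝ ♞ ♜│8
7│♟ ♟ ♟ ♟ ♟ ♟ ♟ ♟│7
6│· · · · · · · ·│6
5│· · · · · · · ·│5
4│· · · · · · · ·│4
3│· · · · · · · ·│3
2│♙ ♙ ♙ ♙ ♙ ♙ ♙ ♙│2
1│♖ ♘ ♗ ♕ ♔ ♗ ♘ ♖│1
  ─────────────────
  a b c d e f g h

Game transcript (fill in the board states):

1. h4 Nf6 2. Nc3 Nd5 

  a b c d e f g h
  ─────────────────
8│♜ ♞ ♝ ♛ ♚ ♝ · ♜│8
7│♟ ♟ ♟ ♟ ♟ ♟ ♟ ♟│7
6│· · · · · · · ·│6
5│· · · ♞ · · · ·│5
4│· · · · · · · ♙│4
3│· · ♘ · · · · ·│3
2│♙ ♙ ♙ ♙ ♙ ♙ ♙ ·│2
1│♖ · ♗ ♕ ♔ ♗ ♘ ♖│1
  ─────────────────
  a b c d e f g h

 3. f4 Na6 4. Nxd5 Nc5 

  a b c d e f g h
  ─────────────────
8│♜ · ♝ ♛ ♚ ♝ · ♜│8
7│♟ ♟ ♟ ♟ ♟ ♟ ♟ ♟│7
6│· · · · · · · ·│6
5│· · ♞ ♘ · · · ·│5
4│· · · · · ♙ · ♙│4
3│· · · · · · · ·│3
2│♙ ♙ ♙ ♙ ♙ · ♙ ·│2
1│♖ · ♗ ♕ ♔ ♗ ♘ ♖│1
  ─────────────────
  a b c d e f g h

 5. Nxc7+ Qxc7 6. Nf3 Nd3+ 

  a b c d e f g h
  ─────────────────
8│♜ · ♝ · ♚ ♝ · ♜│8
7│♟ ♟ ♛ ♟ ♟ ♟ ♟ ♟│7
6│· · · · · · · ·│6
5│· · · · · · · ·│5
4│· · · · · ♙ · ♙│4
3│· · · ♞ · ♘ · ·│3
2│♙ ♙ ♙ ♙ ♙ · ♙ ·│2
1│♖ · ♗ ♕ ♔ ♗ · ♖│1
  ─────────────────
  a b c d e f g h

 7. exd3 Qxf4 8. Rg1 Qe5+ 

  a b c d e f g h
  ─────────────────
8│♜ · ♝ · ♚ ♝ · ♜│8
7│♟ ♟ · ♟ ♟ ♟ ♟ ♟│7
6│· · · · · · · ·│6
5│· · · · ♛ · · ·│5
4│· · · · · · · ♙│4
3│· · · ♙ · ♘ · ·│3
2│♙ ♙ ♙ ♙ · · ♙ ·│2
1│♖ · ♗ ♕ ♔ ♗ ♖ ·│1
  ─────────────────
  a b c d e f g h



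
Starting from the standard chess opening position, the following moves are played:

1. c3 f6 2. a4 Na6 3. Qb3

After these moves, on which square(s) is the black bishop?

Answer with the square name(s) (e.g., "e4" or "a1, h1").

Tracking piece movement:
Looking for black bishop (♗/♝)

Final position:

  a b c d e f g h
  ─────────────────
8│♜ · ♝ ♛ ♚ ♝ ♞ ♜│8
7│♟ ♟ ♟ ♟ ♟ · ♟ ♟│7
6│♞ · · · · ♟ · ·│6
5│· · · · · · · ·│5
4│♙ · · · · · · ·│4
3│· ♕ ♙ · · · · ·│3
2│· ♙ · ♙ ♙ ♙ ♙ ♙│2
1│♖ ♘ ♗ · ♔ ♗ ♘ ♖│1
  ─────────────────
  a b c d e f g h


c8, f8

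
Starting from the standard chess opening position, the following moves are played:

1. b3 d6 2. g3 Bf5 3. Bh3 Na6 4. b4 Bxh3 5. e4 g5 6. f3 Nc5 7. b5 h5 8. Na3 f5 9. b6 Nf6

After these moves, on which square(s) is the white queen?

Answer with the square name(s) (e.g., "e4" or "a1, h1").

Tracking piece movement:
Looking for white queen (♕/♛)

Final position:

  a b c d e f g h
  ─────────────────
8│♜ · · ♛ ♚ ♝ · ♜│8
7│♟ ♟ ♟ · ♟ · · ·│7
6│· ♙ · ♟ · ♞ · ·│6
5│· · ♞ · · ♟ ♟ ♟│5
4│· · · · ♙ · · ·│4
3│♘ · · · · ♙ ♙ ♝│3
2│♙ · ♙ ♙ · · · ♙│2
1│♖ · ♗ ♕ ♔ · ♘ ♖│1
  ─────────────────
  a b c d e f g h


d1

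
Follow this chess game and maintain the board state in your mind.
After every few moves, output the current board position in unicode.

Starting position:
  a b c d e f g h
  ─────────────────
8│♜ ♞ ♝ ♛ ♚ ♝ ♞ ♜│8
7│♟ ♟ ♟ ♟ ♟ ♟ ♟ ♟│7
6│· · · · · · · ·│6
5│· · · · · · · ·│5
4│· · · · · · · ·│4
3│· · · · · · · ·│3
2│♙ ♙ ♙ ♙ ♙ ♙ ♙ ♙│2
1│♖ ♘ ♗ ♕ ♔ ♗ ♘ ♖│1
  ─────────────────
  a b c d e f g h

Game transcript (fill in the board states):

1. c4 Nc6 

  a b c d e f g h
  ─────────────────
8│♜ · ♝ ♛ ♚ ♝ ♞ ♜│8
7│♟ ♟ ♟ ♟ ♟ ♟ ♟ ♟│7
6│· · ♞ · · · · ·│6
5│· · · · · · · ·│5
4│· · ♙ · · · · ·│4
3│· · · · · · · ·│3
2│♙ ♙ · ♙ ♙ ♙ ♙ ♙│2
1│♖ ♘ ♗ ♕ ♔ ♗ ♘ ♖│1
  ─────────────────
  a b c d e f g h

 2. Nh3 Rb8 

  a b c d e f g h
  ─────────────────
8│· ♜ ♝ ♛ ♚ ♝ ♞ ♜│8
7│♟ ♟ ♟ ♟ ♟ ♟ ♟ ♟│7
6│· · ♞ · · · · ·│6
5│· · · · · · · ·│5
4│· · ♙ · · · · ·│4
3│· · · · · · · ♘│3
2│♙ ♙ · ♙ ♙ ♙ ♙ ♙│2
1│♖ ♘ ♗ ♕ ♔ ♗ · ♖│1
  ─────────────────
  a b c d e f g h

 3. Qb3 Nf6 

  a b c d e f g h
  ─────────────────
8│· ♜ ♝ ♛ ♚ ♝ · ♜│8
7│♟ ♟ ♟ ♟ ♟ ♟ ♟ ♟│7
6│· · ♞ · · ♞ · ·│6
5│· · · · · · · ·│5
4│· · ♙ · · · · ·│4
3│· ♕ · · · · · ♘│3
2│♙ ♙ · ♙ ♙ ♙ ♙ ♙│2
1│♖ ♘ ♗ · ♔ ♗ · ♖│1
  ─────────────────
  a b c d e f g h

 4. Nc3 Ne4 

  a b c d e f g h
  ─────────────────
8│· ♜ ♝ ♛ ♚ ♝ · ♜│8
7│♟ ♟ ♟ ♟ ♟ ♟ ♟ ♟│7
6│· · ♞ · · · · ·│6
5│· · · · · · · ·│5
4│· · ♙ · ♞ · · ·│4
3│· ♕ ♘ · · · · ♘│3
2│♙ ♙ · ♙ ♙ ♙ ♙ ♙│2
1│♖ · ♗ · ♔ ♗ · ♖│1
  ─────────────────
  a b c d e f g h

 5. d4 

  a b c d e f g h
  ─────────────────
8│· ♜ ♝ ♛ ♚ ♝ · ♜│8
7│♟ ♟ ♟ ♟ ♟ ♟ ♟ ♟│7
6│· · ♞ · · · · ·│6
5│· · · · · · · ·│5
4│· · ♙ ♙ ♞ · · ·│4
3│· ♕ ♘ · · · · ♘│3
2│♙ ♙ · · ♙ ♙ ♙ ♙│2
1│♖ · ♗ · ♔ ♗ · ♖│1
  ─────────────────
  a b c d e f g h


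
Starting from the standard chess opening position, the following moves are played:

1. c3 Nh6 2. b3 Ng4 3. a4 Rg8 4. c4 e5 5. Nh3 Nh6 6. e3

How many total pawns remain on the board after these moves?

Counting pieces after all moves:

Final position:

  a b c d e f g h
  ─────────────────
8│♜ ♞ ♝ ♛ ♚ ♝ ♜ ·│8
7│♟ ♟ ♟ ♟ · ♟ ♟ ♟│7
6│· · · · · · · ♞│6
5│· · · · ♟ · · ·│5
4│♙ · ♙ · · · · ·│4
3│· ♙ · · ♙ · · ♘│3
2│· · · ♙ · ♙ ♙ ♙│2
1│♖ ♘ ♗ ♕ ♔ ♗ · ♖│1
  ─────────────────
  a b c d e f g h


16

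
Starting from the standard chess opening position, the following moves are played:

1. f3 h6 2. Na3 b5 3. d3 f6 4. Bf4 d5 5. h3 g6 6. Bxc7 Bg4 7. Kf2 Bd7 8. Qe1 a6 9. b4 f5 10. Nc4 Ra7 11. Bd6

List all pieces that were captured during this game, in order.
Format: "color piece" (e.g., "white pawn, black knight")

Tracking captures:
  Bxc7: captured black pawn

black pawn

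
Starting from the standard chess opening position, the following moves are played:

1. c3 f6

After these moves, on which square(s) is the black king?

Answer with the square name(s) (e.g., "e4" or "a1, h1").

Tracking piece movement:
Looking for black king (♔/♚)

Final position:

  a b c d e f g h
  ─────────────────
8│♜ ♞ ♝ ♛ ♚ ♝ ♞ ♜│8
7│♟ ♟ ♟ ♟ ♟ · ♟ ♟│7
6│· · · · · ♟ · ·│6
5│· · · · · · · ·│5
4│· · · · · · · ·│4
3│· · ♙ · · · · ·│3
2│♙ ♙ · ♙ ♙ ♙ ♙ ♙│2
1│♖ ♘ ♗ ♕ ♔ ♗ ♘ ♖│1
  ─────────────────
  a b c d e f g h


e8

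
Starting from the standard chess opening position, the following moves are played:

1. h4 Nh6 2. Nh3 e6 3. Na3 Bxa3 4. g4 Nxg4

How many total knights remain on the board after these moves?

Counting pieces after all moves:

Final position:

  a b c d e f g h
  ─────────────────
8│♜ ♞ ♝ ♛ ♚ · · ♜│8
7│♟ ♟ ♟ ♟ · ♟ ♟ ♟│7
6│· · · · ♟ · · ·│6
5│· · · · · · · ·│5
4│· · · · · · ♞ ♙│4
3│♝ · · · · · · ♘│3
2│♙ ♙ ♙ ♙ ♙ ♙ · ·│2
1│♖ · ♗ ♕ ♔ ♗ · ♖│1
  ─────────────────
  a b c d e f g h


3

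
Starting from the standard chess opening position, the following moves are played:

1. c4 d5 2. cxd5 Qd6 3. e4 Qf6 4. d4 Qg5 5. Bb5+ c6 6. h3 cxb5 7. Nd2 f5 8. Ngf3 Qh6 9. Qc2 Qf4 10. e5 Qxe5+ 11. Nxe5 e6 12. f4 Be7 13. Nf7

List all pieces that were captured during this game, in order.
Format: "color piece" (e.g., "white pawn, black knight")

Tracking captures:
  cxd5: captured black pawn
  cxb5: captured white bishop
  Qxe5+: captured white pawn
  Nxe5: captured black queen

black pawn, white bishop, white pawn, black queen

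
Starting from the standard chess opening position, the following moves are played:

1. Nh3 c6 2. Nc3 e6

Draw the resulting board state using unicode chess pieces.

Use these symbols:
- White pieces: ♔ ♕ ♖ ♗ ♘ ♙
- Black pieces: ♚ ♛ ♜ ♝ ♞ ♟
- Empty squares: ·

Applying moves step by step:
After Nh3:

♜ ♞ ♝ ♛ ♚ ♝ ♞ ♜
♟ ♟ ♟ ♟ ♟ ♟ ♟ ♟
· · · · · · · ·
· · · · · · · ·
· · · · · · · ·
· · · · · · · ♘
♙ ♙ ♙ ♙ ♙ ♙ ♙ ♙
♖ ♘ ♗ ♕ ♔ ♗ · ♖


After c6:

♜ ♞ ♝ ♛ ♚ ♝ ♞ ♜
♟ ♟ · ♟ ♟ ♟ ♟ ♟
· · ♟ · · · · ·
· · · · · · · ·
· · · · · · · ·
· · · · · · · ♘
♙ ♙ ♙ ♙ ♙ ♙ ♙ ♙
♖ ♘ ♗ ♕ ♔ ♗ · ♖


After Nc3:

♜ ♞ ♝ ♛ ♚ ♝ ♞ ♜
♟ ♟ · ♟ ♟ ♟ ♟ ♟
· · ♟ · · · · ·
· · · · · · · ·
· · · · · · · ·
· · ♘ · · · · ♘
♙ ♙ ♙ ♙ ♙ ♙ ♙ ♙
♖ · ♗ ♕ ♔ ♗ · ♖


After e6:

♜ ♞ ♝ ♛ ♚ ♝ ♞ ♜
♟ ♟ · ♟ · ♟ ♟ ♟
· · ♟ · ♟ · · ·
· · · · · · · ·
· · · · · · · ·
· · ♘ · · · · ♘
♙ ♙ ♙ ♙ ♙ ♙ ♙ ♙
♖ · ♗ ♕ ♔ ♗ · ♖



  a b c d e f g h
  ─────────────────
8│♜ ♞ ♝ ♛ ♚ ♝ ♞ ♜│8
7│♟ ♟ · ♟ · ♟ ♟ ♟│7
6│· · ♟ · ♟ · · ·│6
5│· · · · · · · ·│5
4│· · · · · · · ·│4
3│· · ♘ · · · · ♘│3
2│♙ ♙ ♙ ♙ ♙ ♙ ♙ ♙│2
1│♖ · ♗ ♕ ♔ ♗ · ♖│1
  ─────────────────
  a b c d e f g h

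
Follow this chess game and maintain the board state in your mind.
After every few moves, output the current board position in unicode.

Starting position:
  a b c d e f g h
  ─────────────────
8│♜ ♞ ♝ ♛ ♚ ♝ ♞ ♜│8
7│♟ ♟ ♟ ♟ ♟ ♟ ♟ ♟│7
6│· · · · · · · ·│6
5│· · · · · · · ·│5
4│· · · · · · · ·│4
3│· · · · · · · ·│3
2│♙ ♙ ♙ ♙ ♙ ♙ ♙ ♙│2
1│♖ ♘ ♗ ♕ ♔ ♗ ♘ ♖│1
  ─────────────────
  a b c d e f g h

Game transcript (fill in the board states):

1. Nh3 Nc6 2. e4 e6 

  a b c d e f g h
  ─────────────────
8│♜ · ♝ ♛ ♚ ♝ ♞ ♜│8
7│♟ ♟ ♟ ♟ · ♟ ♟ ♟│7
6│· · ♞ · ♟ · · ·│6
5│· · · · · · · ·│5
4│· · · · ♙ · · ·│4
3│· · · · · · · ♘│3
2│♙ ♙ ♙ ♙ · ♙ ♙ ♙│2
1│♖ ♘ ♗ ♕ ♔ ♗ · ♖│1
  ─────────────────
  a b c d e f g h

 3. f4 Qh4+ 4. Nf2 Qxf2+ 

  a b c d e f g h
  ─────────────────
8│♜ · ♝ · ♚ ♝ ♞ ♜│8
7│♟ ♟ ♟ ♟ · ♟ ♟ ♟│7
6│· · ♞ · ♟ · · ·│6
5│· · · · · · · ·│5
4│· · · · ♙ ♙ · ·│4
3│· · · · · · · ·│3
2│♙ ♙ ♙ ♙ · ♛ ♙ ♙│2
1│♖ ♘ ♗ ♕ ♔ ♗ · ♖│1
  ─────────────────
  a b c d e f g h

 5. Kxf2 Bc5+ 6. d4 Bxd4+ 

  a b c d e f g h
  ─────────────────
8│♜ · ♝ · ♚ · ♞ ♜│8
7│♟ ♟ ♟ ♟ · ♟ ♟ ♟│7
6│· · ♞ · ♟ · · ·│6
5│· · · · · · · ·│5
4│· · · ♝ ♙ ♙ · ·│4
3│· · · · · · · ·│3
2│♙ ♙ ♙ · · ♔ ♙ ♙│2
1│♖ ♘ ♗ ♕ · ♗ · ♖│1
  ─────────────────
  a b c d e f g h

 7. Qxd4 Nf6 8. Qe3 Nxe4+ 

  a b c d e f g h
  ─────────────────
8│♜ · ♝ · ♚ · · ♜│8
7│♟ ♟ ♟ ♟ · ♟ ♟ ♟│7
6│· · ♞ · ♟ · · ·│6
5│· · · · · · · ·│5
4│· · · · ♞ ♙ · ·│4
3│· · · · ♕ · · ·│3
2│♙ ♙ ♙ · · ♔ ♙ ♙│2
1│♖ ♘ ♗ · · ♗ · ♖│1
  ─────────────────
  a b c d e f g h

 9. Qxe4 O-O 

  a b c d e f g h
  ─────────────────
8│♜ · ♝ · · ♜ ♚ ·│8
7│♟ ♟ ♟ ♟ · ♟ ♟ ♟│7
6│· · ♞ · ♟ · · ·│6
5│· · · · · · · ·│5
4│· · · · ♕ ♙ · ·│4
3│· · · · · · · ·│3
2│♙ ♙ ♙ · · ♔ ♙ ♙│2
1│♖ ♘ ♗ · · ♗ · ♖│1
  ─────────────────
  a b c d e f g h


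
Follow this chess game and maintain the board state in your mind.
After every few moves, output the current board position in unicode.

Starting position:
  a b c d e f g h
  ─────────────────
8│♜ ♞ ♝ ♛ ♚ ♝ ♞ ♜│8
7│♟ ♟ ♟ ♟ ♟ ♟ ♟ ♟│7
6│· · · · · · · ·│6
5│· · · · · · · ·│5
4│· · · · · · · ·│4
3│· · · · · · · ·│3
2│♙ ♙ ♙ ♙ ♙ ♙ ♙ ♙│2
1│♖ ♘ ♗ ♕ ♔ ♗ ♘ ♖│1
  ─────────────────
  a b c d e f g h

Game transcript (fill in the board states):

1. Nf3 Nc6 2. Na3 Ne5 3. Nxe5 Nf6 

  a b c d e f g h
  ─────────────────
8│♜ · ♝ ♛ ♚ ♝ · ♜│8
7│♟ ♟ ♟ ♟ ♟ ♟ ♟ ♟│7
6│· · · · · ♞ · ·│6
5│· · · · ♘ · · ·│5
4│· · · · · · · ·│4
3│♘ · · · · · · ·│3
2│♙ ♙ ♙ ♙ ♙ ♙ ♙ ♙│2
1│♖ · ♗ ♕ ♔ ♗ · ♖│1
  ─────────────────
  a b c d e f g h

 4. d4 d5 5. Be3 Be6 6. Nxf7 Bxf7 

  a b c d e f g h
  ─────────────────
8│♜ · · ♛ ♚ ♝ · ♜│8
7│♟ ♟ ♟ · ♟ ♝ ♟ ♟│7
6│· · · · · ♞ · ·│6
5│· · · ♟ · · · ·│5
4│· · · ♙ · · · ·│4
3│♘ · · · ♗ · · ·│3
2│♙ ♙ ♙ · ♙ ♙ ♙ ♙│2
1│♖ · · ♕ ♔ ♗ · ♖│1
  ─────────────────
  a b c d e f g h

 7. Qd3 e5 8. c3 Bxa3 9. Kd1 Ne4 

  a b c d e f g h
  ─────────────────
8│♜ · · ♛ ♚ · · ♜│8
7│♟ ♟ ♟ · · ♝ ♟ ♟│7
6│· · · · · · · ·│6
5│· · · ♟ ♟ · · ·│5
4│· · · ♙ ♞ · · ·│4
3│♝ · ♙ ♕ ♗ · · ·│3
2│♙ ♙ · · ♙ ♙ ♙ ♙│2
1│♖ · · ♔ · ♗ · ♖│1
  ─────────────────
  a b c d e f g h

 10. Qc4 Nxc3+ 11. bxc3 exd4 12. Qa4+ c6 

  a b c d e f g h
  ─────────────────
8│♜ · · ♛ ♚ · · ♜│8
7│♟ ♟ · · · ♝ ♟ ♟│7
6│· · ♟ · · · · ·│6
5│· · · ♟ · · · ·│5
4│♕ · · ♟ · · · ·│4
3│♝ · ♙ · ♗ · · ·│3
2│♙ · · · ♙ ♙ ♙ ♙│2
1│♖ · · ♔ · ♗ · ♖│1
  ─────────────────
  a b c d e f g h

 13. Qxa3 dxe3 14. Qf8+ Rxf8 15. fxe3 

  a b c d e f g h
  ─────────────────
8│♜ · · ♛ ♚ ♜ · ·│8
7│♟ ♟ · · · ♝ ♟ ♟│7
6│· · ♟ · · · · ·│6
5│· · · ♟ · · · ·│5
4│· · · · · · · ·│4
3│· · ♙ · ♙ · · ·│3
2│♙ · · · ♙ · ♙ ♙│2
1│♖ · · ♔ · ♗ · ♖│1
  ─────────────────
  a b c d e f g h


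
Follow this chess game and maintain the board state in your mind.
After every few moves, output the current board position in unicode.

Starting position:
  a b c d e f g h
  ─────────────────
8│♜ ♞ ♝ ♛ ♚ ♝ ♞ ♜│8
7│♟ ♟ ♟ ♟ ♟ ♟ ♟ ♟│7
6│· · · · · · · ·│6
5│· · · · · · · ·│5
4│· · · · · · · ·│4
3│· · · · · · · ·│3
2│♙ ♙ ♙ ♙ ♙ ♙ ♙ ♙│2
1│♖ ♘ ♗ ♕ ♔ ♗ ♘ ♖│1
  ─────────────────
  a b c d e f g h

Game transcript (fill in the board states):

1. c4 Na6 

  a b c d e f g h
  ─────────────────
8│♜ · ♝ ♛ ♚ ♝ ♞ ♜│8
7│♟ ♟ ♟ ♟ ♟ ♟ ♟ ♟│7
6│♞ · · · · · · ·│6
5│· · · · · · · ·│5
4│· · ♙ · · · · ·│4
3│· · · · · · · ·│3
2│♙ ♙ · ♙ ♙ ♙ ♙ ♙│2
1│♖ ♘ ♗ ♕ ♔ ♗ ♘ ♖│1
  ─────────────────
  a b c d e f g h

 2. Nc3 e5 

  a b c d e f g h
  ─────────────────
8│♜ · ♝ ♛ ♚ ♝ ♞ ♜│8
7│♟ ♟ ♟ ♟ · ♟ ♟ ♟│7
6│♞ · · · · · · ·│6
5│· · · · ♟ · · ·│5
4│· · ♙ · · · · ·│4
3│· · ♘ · · · · ·│3
2│♙ ♙ · ♙ ♙ ♙ ♙ ♙│2
1│♖ · ♗ ♕ ♔ ♗ ♘ ♖│1
  ─────────────────
  a b c d e f g h

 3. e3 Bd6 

  a b c d e f g h
  ─────────────────
8│♜ · ♝ ♛ ♚ · ♞ ♜│8
7│♟ ♟ ♟ ♟ · ♟ ♟ ♟│7
6│♞ · · ♝ · · · ·│6
5│· · · · ♟ · · ·│5
4│· · ♙ · · · · ·│4
3│· · ♘ · ♙ · · ·│3
2│♙ ♙ · ♙ · ♙ ♙ ♙│2
1│♖ · ♗ ♕ ♔ ♗ ♘ ♖│1
  ─────────────────
  a b c d e f g h

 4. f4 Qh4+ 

  a b c d e f g h
  ─────────────────
8│♜ · ♝ · ♚ · ♞ ♜│8
7│♟ ♟ ♟ ♟ · ♟ ♟ ♟│7
6│♞ · · ♝ · · · ·│6
5│· · · · ♟ · · ·│5
4│· · ♙ · · ♙ · ♛│4
3│· · ♘ · ♙ · · ·│3
2│♙ ♙ · ♙ · · ♙ ♙│2
1│♖ · ♗ ♕ ♔ ♗ ♘ ♖│1
  ─────────────────
  a b c d e f g h

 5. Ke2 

  a b c d e f g h
  ─────────────────
8│♜ · ♝ · ♚ · ♞ ♜│8
7│♟ ♟ ♟ ♟ · ♟ ♟ ♟│7
6│♞ · · ♝ · · · ·│6
5│· · · · ♟ · · ·│5
4│· · ♙ · · ♙ · ♛│4
3│· · ♘ · ♙ · · ·│3
2│♙ ♙ · ♙ ♔ · ♙ ♙│2
1│♖ · ♗ ♕ · ♗ ♘ ♖│1
  ─────────────────
  a b c d e f g h


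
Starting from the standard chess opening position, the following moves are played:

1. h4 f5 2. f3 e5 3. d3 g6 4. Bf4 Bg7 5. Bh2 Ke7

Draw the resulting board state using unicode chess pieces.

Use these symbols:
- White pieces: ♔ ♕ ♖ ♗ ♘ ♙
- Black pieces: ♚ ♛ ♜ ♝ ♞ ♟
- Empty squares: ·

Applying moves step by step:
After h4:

♜ ♞ ♝ ♛ ♚ ♝ ♞ ♜
♟ ♟ ♟ ♟ ♟ ♟ ♟ ♟
· · · · · · · ·
· · · · · · · ·
· · · · · · · ♙
· · · · · · · ·
♙ ♙ ♙ ♙ ♙ ♙ ♙ ·
♖ ♘ ♗ ♕ ♔ ♗ ♘ ♖


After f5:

♜ ♞ ♝ ♛ ♚ ♝ ♞ ♜
♟ ♟ ♟ ♟ ♟ · ♟ ♟
· · · · · · · ·
· · · · · ♟ · ·
· · · · · · · ♙
· · · · · · · ·
♙ ♙ ♙ ♙ ♙ ♙ ♙ ·
♖ ♘ ♗ ♕ ♔ ♗ ♘ ♖


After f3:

♜ ♞ ♝ ♛ ♚ ♝ ♞ ♜
♟ ♟ ♟ ♟ ♟ · ♟ ♟
· · · · · · · ·
· · · · · ♟ · ·
· · · · · · · ♙
· · · · · ♙ · ·
♙ ♙ ♙ ♙ ♙ · ♙ ·
♖ ♘ ♗ ♕ ♔ ♗ ♘ ♖


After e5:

♜ ♞ ♝ ♛ ♚ ♝ ♞ ♜
♟ ♟ ♟ ♟ · · ♟ ♟
· · · · · · · ·
· · · · ♟ ♟ · ·
· · · · · · · ♙
· · · · · ♙ · ·
♙ ♙ ♙ ♙ ♙ · ♙ ·
♖ ♘ ♗ ♕ ♔ ♗ ♘ ♖


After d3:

♜ ♞ ♝ ♛ ♚ ♝ ♞ ♜
♟ ♟ ♟ ♟ · · ♟ ♟
· · · · · · · ·
· · · · ♟ ♟ · ·
· · · · · · · ♙
· · · ♙ · ♙ · ·
♙ ♙ ♙ · ♙ · ♙ ·
♖ ♘ ♗ ♕ ♔ ♗ ♘ ♖


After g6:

♜ ♞ ♝ ♛ ♚ ♝ ♞ ♜
♟ ♟ ♟ ♟ · · · ♟
· · · · · · ♟ ·
· · · · ♟ ♟ · ·
· · · · · · · ♙
· · · ♙ · ♙ · ·
♙ ♙ ♙ · ♙ · ♙ ·
♖ ♘ ♗ ♕ ♔ ♗ ♘ ♖


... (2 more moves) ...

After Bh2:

♜ ♞ ♝ ♛ ♚ · ♞ ♜
♟ ♟ ♟ ♟ · · ♝ ♟
· · · · · · ♟ ·
· · · · ♟ ♟ · ·
· · · · · · · ♙
· · · ♙ · ♙ · ·
♙ ♙ ♙ · ♙ · ♙ ♗
♖ ♘ · ♕ ♔ ♗ ♘ ♖


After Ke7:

♜ ♞ ♝ ♛ · · ♞ ♜
♟ ♟ ♟ ♟ ♚ · ♝ ♟
· · · · · · ♟ ·
· · · · ♟ ♟ · ·
· · · · · · · ♙
· · · ♙ · ♙ · ·
♙ ♙ ♙ · ♙ · ♙ ♗
♖ ♘ · ♕ ♔ ♗ ♘ ♖



  a b c d e f g h
  ─────────────────
8│♜ ♞ ♝ ♛ · · ♞ ♜│8
7│♟ ♟ ♟ ♟ ♚ · ♝ ♟│7
6│· · · · · · ♟ ·│6
5│· · · · ♟ ♟ · ·│5
4│· · · · · · · ♙│4
3│· · · ♙ · ♙ · ·│3
2│♙ ♙ ♙ · ♙ · ♙ ♗│2
1│♖ ♘ · ♕ ♔ ♗ ♘ ♖│1
  ─────────────────
  a b c d e f g h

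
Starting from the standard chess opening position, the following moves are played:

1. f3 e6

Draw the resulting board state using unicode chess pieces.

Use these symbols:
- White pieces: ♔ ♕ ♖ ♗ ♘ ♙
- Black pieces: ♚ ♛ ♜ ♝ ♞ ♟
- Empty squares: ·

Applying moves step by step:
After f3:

♜ ♞ ♝ ♛ ♚ ♝ ♞ ♜
♟ ♟ ♟ ♟ ♟ ♟ ♟ ♟
· · · · · · · ·
· · · · · · · ·
· · · · · · · ·
· · · · · ♙ · ·
♙ ♙ ♙ ♙ ♙ · ♙ ♙
♖ ♘ ♗ ♕ ♔ ♗ ♘ ♖


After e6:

♜ ♞ ♝ ♛ ♚ ♝ ♞ ♜
♟ ♟ ♟ ♟ · ♟ ♟ ♟
· · · · ♟ · · ·
· · · · · · · ·
· · · · · · · ·
· · · · · ♙ · ·
♙ ♙ ♙ ♙ ♙ · ♙ ♙
♖ ♘ ♗ ♕ ♔ ♗ ♘ ♖



  a b c d e f g h
  ─────────────────
8│♜ ♞ ♝ ♛ ♚ ♝ ♞ ♜│8
7│♟ ♟ ♟ ♟ · ♟ ♟ ♟│7
6│· · · · ♟ · · ·│6
5│· · · · · · · ·│5
4│· · · · · · · ·│4
3│· · · · · ♙ · ·│3
2│♙ ♙ ♙ ♙ ♙ · ♙ ♙│2
1│♖ ♘ ♗ ♕ ♔ ♗ ♘ ♖│1
  ─────────────────
  a b c d e f g h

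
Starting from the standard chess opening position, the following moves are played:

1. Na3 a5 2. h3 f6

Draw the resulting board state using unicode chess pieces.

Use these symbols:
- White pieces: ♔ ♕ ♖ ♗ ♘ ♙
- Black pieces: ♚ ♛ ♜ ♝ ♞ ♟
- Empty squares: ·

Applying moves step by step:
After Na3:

♜ ♞ ♝ ♛ ♚ ♝ ♞ ♜
♟ ♟ ♟ ♟ ♟ ♟ ♟ ♟
· · · · · · · ·
· · · · · · · ·
· · · · · · · ·
♘ · · · · · · ·
♙ ♙ ♙ ♙ ♙ ♙ ♙ ♙
♖ · ♗ ♕ ♔ ♗ ♘ ♖


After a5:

♜ ♞ ♝ ♛ ♚ ♝ ♞ ♜
· ♟ ♟ ♟ ♟ ♟ ♟ ♟
· · · · · · · ·
♟ · · · · · · ·
· · · · · · · ·
♘ · · · · · · ·
♙ ♙ ♙ ♙ ♙ ♙ ♙ ♙
♖ · ♗ ♕ ♔ ♗ ♘ ♖


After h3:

♜ ♞ ♝ ♛ ♚ ♝ ♞ ♜
· ♟ ♟ ♟ ♟ ♟ ♟ ♟
· · · · · · · ·
♟ · · · · · · ·
· · · · · · · ·
♘ · · · · · · ♙
♙ ♙ ♙ ♙ ♙ ♙ ♙ ·
♖ · ♗ ♕ ♔ ♗ ♘ ♖


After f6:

♜ ♞ ♝ ♛ ♚ ♝ ♞ ♜
· ♟ ♟ ♟ ♟ · ♟ ♟
· · · · · ♟ · ·
♟ · · · · · · ·
· · · · · · · ·
♘ · · · · · · ♙
♙ ♙ ♙ ♙ ♙ ♙ ♙ ·
♖ · ♗ ♕ ♔ ♗ ♘ ♖



  a b c d e f g h
  ─────────────────
8│♜ ♞ ♝ ♛ ♚ ♝ ♞ ♜│8
7│· ♟ ♟ ♟ ♟ · ♟ ♟│7
6│· · · · · ♟ · ·│6
5│♟ · · · · · · ·│5
4│· · · · · · · ·│4
3│♘ · · · · · · ♙│3
2│♙ ♙ ♙ ♙ ♙ ♙ ♙ ·│2
1│♖ · ♗ ♕ ♔ ♗ ♘ ♖│1
  ─────────────────
  a b c d e f g h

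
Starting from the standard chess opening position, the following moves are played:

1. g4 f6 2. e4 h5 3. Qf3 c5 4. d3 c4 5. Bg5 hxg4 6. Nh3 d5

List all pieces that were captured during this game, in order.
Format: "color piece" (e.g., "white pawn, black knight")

Tracking captures:
  hxg4: captured white pawn

white pawn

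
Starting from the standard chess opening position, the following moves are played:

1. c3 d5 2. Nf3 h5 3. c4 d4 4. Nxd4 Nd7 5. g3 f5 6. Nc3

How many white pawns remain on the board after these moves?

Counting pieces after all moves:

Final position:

  a b c d e f g h
  ─────────────────
8│♜ · ♝ ♛ ♚ ♝ ♞ ♜│8
7│♟ ♟ ♟ ♞ ♟ · ♟ ·│7
6│· · · · · · · ·│6
5│· · · · · ♟ · ♟│5
4│· · ♙ ♘ · · · ·│4
3│· · ♘ · · · ♙ ·│3
2│♙ ♙ · ♙ ♙ ♙ · ♙│2
1│♖ · ♗ ♕ ♔ ♗ · ♖│1
  ─────────────────
  a b c d e f g h


8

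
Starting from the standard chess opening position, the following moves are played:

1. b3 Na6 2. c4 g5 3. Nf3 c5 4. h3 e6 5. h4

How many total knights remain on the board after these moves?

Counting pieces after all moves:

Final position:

  a b c d e f g h
  ─────────────────
8│♜ · ♝ ♛ ♚ ♝ ♞ ♜│8
7│♟ ♟ · ♟ · ♟ · ♟│7
6│♞ · · · ♟ · · ·│6
5│· · ♟ · · · ♟ ·│5
4│· · ♙ · · · · ♙│4
3│· ♙ · · · ♘ · ·│3
2│♙ · · ♙ ♙ ♙ ♙ ·│2
1│♖ ♘ ♗ ♕ ♔ ♗ · ♖│1
  ─────────────────
  a b c d e f g h


4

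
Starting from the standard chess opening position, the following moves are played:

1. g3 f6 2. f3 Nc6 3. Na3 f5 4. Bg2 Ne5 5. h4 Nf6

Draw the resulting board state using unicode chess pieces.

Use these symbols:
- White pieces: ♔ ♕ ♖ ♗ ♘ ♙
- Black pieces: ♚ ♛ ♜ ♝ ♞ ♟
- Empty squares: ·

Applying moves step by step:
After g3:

♜ ♞ ♝ ♛ ♚ ♝ ♞ ♜
♟ ♟ ♟ ♟ ♟ ♟ ♟ ♟
· · · · · · · ·
· · · · · · · ·
· · · · · · · ·
· · · · · · ♙ ·
♙ ♙ ♙ ♙ ♙ ♙ · ♙
♖ ♘ ♗ ♕ ♔ ♗ ♘ ♖


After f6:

♜ ♞ ♝ ♛ ♚ ♝ ♞ ♜
♟ ♟ ♟ ♟ ♟ · ♟ ♟
· · · · · ♟ · ·
· · · · · · · ·
· · · · · · · ·
· · · · · · ♙ ·
♙ ♙ ♙ ♙ ♙ ♙ · ♙
♖ ♘ ♗ ♕ ♔ ♗ ♘ ♖


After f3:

♜ ♞ ♝ ♛ ♚ ♝ ♞ ♜
♟ ♟ ♟ ♟ ♟ · ♟ ♟
· · · · · ♟ · ·
· · · · · · · ·
· · · · · · · ·
· · · · · ♙ ♙ ·
♙ ♙ ♙ ♙ ♙ · · ♙
♖ ♘ ♗ ♕ ♔ ♗ ♘ ♖


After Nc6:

♜ · ♝ ♛ ♚ ♝ ♞ ♜
♟ ♟ ♟ ♟ ♟ · ♟ ♟
· · ♞ · · ♟ · ·
· · · · · · · ·
· · · · · · · ·
· · · · · ♙ ♙ ·
♙ ♙ ♙ ♙ ♙ · · ♙
♖ ♘ ♗ ♕ ♔ ♗ ♘ ♖


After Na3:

♜ · ♝ ♛ ♚ ♝ ♞ ♜
♟ ♟ ♟ ♟ ♟ · ♟ ♟
· · ♞ · · ♟ · ·
· · · · · · · ·
· · · · · · · ·
♘ · · · · ♙ ♙ ·
♙ ♙ ♙ ♙ ♙ · · ♙
♖ · ♗ ♕ ♔ ♗ ♘ ♖


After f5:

♜ · ♝ ♛ ♚ ♝ ♞ ♜
♟ ♟ ♟ ♟ ♟ · ♟ ♟
· · ♞ · · · · ·
· · · · · ♟ · ·
· · · · · · · ·
♘ · · · · ♙ ♙ ·
♙ ♙ ♙ ♙ ♙ · · ♙
♖ · ♗ ♕ ♔ ♗ ♘ ♖


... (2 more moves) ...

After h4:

♜ · ♝ ♛ ♚ ♝ ♞ ♜
♟ ♟ ♟ ♟ ♟ · ♟ ♟
· · · · · · · ·
· · · · ♞ ♟ · ·
· · · · · · · ♙
♘ · · · · ♙ ♙ ·
♙ ♙ ♙ ♙ ♙ · ♗ ·
♖ · ♗ ♕ ♔ · ♘ ♖


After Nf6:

♜ · ♝ ♛ ♚ ♝ · ♜
♟ ♟ ♟ ♟ ♟ · ♟ ♟
· · · · · ♞ · ·
· · · · ♞ ♟ · ·
· · · · · · · ♙
♘ · · · · ♙ ♙ ·
♙ ♙ ♙ ♙ ♙ · ♗ ·
♖ · ♗ ♕ ♔ · ♘ ♖



  a b c d e f g h
  ─────────────────
8│♜ · ♝ ♛ ♚ ♝ · ♜│8
7│♟ ♟ ♟ ♟ ♟ · ♟ ♟│7
6│· · · · · ♞ · ·│6
5│· · · · ♞ ♟ · ·│5
4│· · · · · · · ♙│4
3│♘ · · · · ♙ ♙ ·│3
2│♙ ♙ ♙ ♙ ♙ · ♗ ·│2
1│♖ · ♗ ♕ ♔ · ♘ ♖│1
  ─────────────────
  a b c d e f g h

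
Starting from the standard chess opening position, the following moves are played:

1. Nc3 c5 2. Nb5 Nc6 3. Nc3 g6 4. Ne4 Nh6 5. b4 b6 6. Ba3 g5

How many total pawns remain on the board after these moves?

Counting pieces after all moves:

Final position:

  a b c d e f g h
  ─────────────────
8│♜ · ♝ ♛ ♚ ♝ · ♜│8
7│♟ · · ♟ ♟ ♟ · ♟│7
6│· ♟ ♞ · · · · ♞│6
5│· · ♟ · · · ♟ ·│5
4│· ♙ · · ♘ · · ·│4
3│♗ · · · · · · ·│3
2│♙ · ♙ ♙ ♙ ♙ ♙ ♙│2
1│♖ · · ♕ ♔ ♗ ♘ ♖│1
  ─────────────────
  a b c d e f g h


16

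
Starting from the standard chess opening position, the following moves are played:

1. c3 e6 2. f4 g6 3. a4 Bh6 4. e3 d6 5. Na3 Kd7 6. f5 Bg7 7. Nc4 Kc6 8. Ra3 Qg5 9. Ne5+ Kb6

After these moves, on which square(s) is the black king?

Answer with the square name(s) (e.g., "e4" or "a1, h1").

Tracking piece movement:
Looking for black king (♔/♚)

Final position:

  a b c d e f g h
  ─────────────────
8│♜ ♞ ♝ · · · ♞ ♜│8
7│♟ ♟ ♟ · · ♟ ♝ ♟│7
6│· ♚ · ♟ ♟ · ♟ ·│6
5│· · · · ♘ ♙ ♛ ·│5
4│♙ · · · · · · ·│4
3│♖ · ♙ · ♙ · · ·│3
2│· ♙ · ♙ · · ♙ ♙│2
1│· · ♗ ♕ ♔ ♗ ♘ ♖│1
  ─────────────────
  a b c d e f g h


b6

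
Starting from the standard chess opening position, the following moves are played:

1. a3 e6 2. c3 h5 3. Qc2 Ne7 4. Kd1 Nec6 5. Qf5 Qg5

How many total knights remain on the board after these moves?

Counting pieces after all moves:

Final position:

  a b c d e f g h
  ─────────────────
8│♜ ♞ ♝ · ♚ ♝ · ♜│8
7│♟ ♟ ♟ ♟ · ♟ ♟ ·│7
6│· · ♞ · ♟ · · ·│6
5│· · · · · ♕ ♛ ♟│5
4│· · · · · · · ·│4
3│♙ · ♙ · · · · ·│3
2│· ♙ · ♙ ♙ ♙ ♙ ♙│2
1│♖ ♘ ♗ ♔ · ♗ ♘ ♖│1
  ─────────────────
  a b c d e f g h


4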